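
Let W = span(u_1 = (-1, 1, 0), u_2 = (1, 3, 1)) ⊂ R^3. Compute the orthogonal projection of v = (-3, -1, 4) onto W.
proj_W(v) = (-17/9, 1/9, -4/9)

Set up U = [u_1 | ... | u_2] ∈ R^(3×2). The projector onto W = col(U) is P = U (U^T U)^(-1) U^T.
Compute U^T U =
  [2, 2]
  [2, 11],
and U^T v = (2, -2).
Solve U^T U · c = U^T v for the coefficients: c = (13/9, -4/9). The projection is proj_W(v) = U c.
Check: (v - proj_W(v)) · u_1 = 0  (should be 0).
Check: (v - proj_W(v)) · u_2 = 0  (should be 0).
Result: proj_W(v) = (-17/9, 1/9, -4/9).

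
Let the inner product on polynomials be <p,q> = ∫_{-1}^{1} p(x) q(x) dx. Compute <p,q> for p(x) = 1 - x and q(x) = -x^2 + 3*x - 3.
<p,q> = -26/3

Expand the product: p(x)·q(x) = x^3 - 4*x^2 + 6*x - 3.
∫_{-1}^{1} of each monomial x^k gives [2/(k+1) if k even, 0 if k odd]. Integrating term-by-term (or equivalently evaluating the antiderivative F(x) = x^4/4 - 4*x^3/3 + 3*x^2 - 3*x at the endpoints):
  F(1) − F(−1) = -13/12 − (91/12) = -26/3.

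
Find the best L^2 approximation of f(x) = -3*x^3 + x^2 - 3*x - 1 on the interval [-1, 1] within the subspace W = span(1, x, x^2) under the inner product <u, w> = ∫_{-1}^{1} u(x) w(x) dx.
g(x) = x^2 - 24*x/5 - 1

The best approximation g ∈ W is the orthogonal projection of f onto W. Writing g = a_0 + a_1 x + a_2 x^2, the coefficients solve the normal equations G · a = b where
  G_{ij} = <φ_i, φ_j> and b_i = <f, φ_i>, with φ_0 = 1, φ_1 = x, φ_2 = x^2.
G =
  [2, 0, 2/3]
  [0, 2/3, 0]
  [2/3, 0, 2/5],
b = (-4/3, -16/5, -4/15).
Solving gives a_0 = -1, a_1 = -24/5, a_2 = 1, so
  g(x) = x^2 - 24*x/5 - 1.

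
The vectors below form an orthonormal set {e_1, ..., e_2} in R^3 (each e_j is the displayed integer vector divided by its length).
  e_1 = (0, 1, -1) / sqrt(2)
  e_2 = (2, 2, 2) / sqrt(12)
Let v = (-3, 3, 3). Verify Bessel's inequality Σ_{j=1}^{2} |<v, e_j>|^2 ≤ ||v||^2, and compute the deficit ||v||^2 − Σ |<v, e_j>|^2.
Σ |<v, e_j>|^2 = 3; ||v||^2 = 27; deficit = 24

Write each e_j = u_j / sqrt(<u_j, u_j>) where u_j is the displayed integer vector. Then <v, e_j> = <v, u_j> / sqrt(<u_j, u_j>), so |<v, e_j>|^2 = <v, u_j>^2 / <u_j, u_j>.
Coefficients: <v, e_1> = 0/sqrt(2), <v, e_2> = 6/sqrt(12).
Square and sum: Σ |<v, e_j>|^2 = 3.
Compute ||v||^2 = v·v = 27.
Deficit = 27 − 3 = 24 ≥ 0, confirming Bessel's inequality. (The deficit equals ||v − Σ <v,e_j> e_j||^2, the squared distance from v to span{e_j}.)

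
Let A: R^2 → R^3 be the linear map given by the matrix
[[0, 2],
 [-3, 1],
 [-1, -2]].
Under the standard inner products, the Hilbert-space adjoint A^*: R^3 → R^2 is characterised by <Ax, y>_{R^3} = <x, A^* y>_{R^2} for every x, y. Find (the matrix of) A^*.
A^* = A^T =
[[0, -3, -1],
 [2, 1, -2]]

For real matrices with standard dot products, the defining identity <Ax, y> = <x, A^* y> gives (Ax)^T y = x^T (A^*) y, i.e. x^T A^T y = x^T (A^*) y. Since this holds for all x, y, we must have A^* = A^T. Therefore
A^* =
[[0, -3, -1],
 [2, 1, -2]].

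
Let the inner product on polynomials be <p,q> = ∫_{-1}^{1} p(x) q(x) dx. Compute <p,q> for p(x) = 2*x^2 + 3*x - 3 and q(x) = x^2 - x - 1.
<p,q> = 22/15

Expand the product: p(x)·q(x) = 2*x^4 + x^3 - 8*x^2 + 3.
∫_{-1}^{1} of each monomial x^k gives [2/(k+1) if k even, 0 if k odd]. Integrating term-by-term (or equivalently evaluating the antiderivative F(x) = 2*x^5/5 + x^4/4 - 8*x^3/3 + 3*x at the endpoints):
  F(1) − F(−1) = 59/60 − (-29/60) = 22/15.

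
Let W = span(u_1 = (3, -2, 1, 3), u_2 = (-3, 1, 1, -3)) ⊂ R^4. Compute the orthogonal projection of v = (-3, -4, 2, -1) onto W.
proj_W(v) = (-14/11, -12/11, 38/11, -14/11)

Set up U = [u_1 | ... | u_2] ∈ R^(4×2). The projector onto W = col(U) is P = U (U^T U)^(-1) U^T.
Compute U^T U =
  [23, -19]
  [-19, 20],
and U^T v = (-2, 10).
Solve U^T U · c = U^T v for the coefficients: c = (50/33, 64/33). The projection is proj_W(v) = U c.
Check: (v - proj_W(v)) · u_1 = 0  (should be 0).
Check: (v - proj_W(v)) · u_2 = 0  (should be 0).
Result: proj_W(v) = (-14/11, -12/11, 38/11, -14/11).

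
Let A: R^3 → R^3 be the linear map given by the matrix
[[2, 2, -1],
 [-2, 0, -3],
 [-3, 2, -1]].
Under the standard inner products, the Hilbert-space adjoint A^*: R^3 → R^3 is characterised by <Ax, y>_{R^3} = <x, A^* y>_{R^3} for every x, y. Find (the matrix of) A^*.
A^* = A^T =
[[2, -2, -3],
 [2, 0, 2],
 [-1, -3, -1]]

For real matrices with standard dot products, the defining identity <Ax, y> = <x, A^* y> gives (Ax)^T y = x^T (A^*) y, i.e. x^T A^T y = x^T (A^*) y. Since this holds for all x, y, we must have A^* = A^T. Therefore
A^* =
[[2, -2, -3],
 [2, 0, 2],
 [-1, -3, -1]].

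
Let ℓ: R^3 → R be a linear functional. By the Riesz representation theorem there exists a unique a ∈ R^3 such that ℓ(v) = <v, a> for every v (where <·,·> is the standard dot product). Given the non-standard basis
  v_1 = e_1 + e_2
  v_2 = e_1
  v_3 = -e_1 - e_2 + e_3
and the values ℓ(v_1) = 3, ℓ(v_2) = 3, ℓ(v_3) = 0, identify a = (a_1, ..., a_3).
a = (3, 0, 3)

Write a = (a_1, ..., a_3) in the standard basis. For each basis vector v_i, ℓ(v_i) = <v_i, a> is a linear equation in the a_j's. Collect the n equations into a matrix system V a = ℓ, where row i of V is v_i (expressed in the standard basis). Since V is invertible (lower-triangular with 1s on the diagonal, up to permutation), solve by back-substitution:
  V =
[[1, 1, 0],
 [1, 0, 0],
 [-1, -1, 1]]
  V a = (3, 3, 0)
Solving gives a = (3, 0, 3).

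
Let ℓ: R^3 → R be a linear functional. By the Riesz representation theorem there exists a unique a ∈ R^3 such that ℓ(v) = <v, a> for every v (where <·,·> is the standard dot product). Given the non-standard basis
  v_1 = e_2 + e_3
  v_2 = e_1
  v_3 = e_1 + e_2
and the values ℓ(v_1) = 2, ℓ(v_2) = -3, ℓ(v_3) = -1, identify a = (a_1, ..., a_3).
a = (-3, 2, 0)

Write a = (a_1, ..., a_3) in the standard basis. For each basis vector v_i, ℓ(v_i) = <v_i, a> is a linear equation in the a_j's. Collect the n equations into a matrix system V a = ℓ, where row i of V is v_i (expressed in the standard basis). Since V is invertible (lower-triangular with 1s on the diagonal, up to permutation), solve by back-substitution:
  V =
[[0, 1, 1],
 [1, 0, 0],
 [1, 1, 0]]
  V a = (2, -3, -1)
Solving gives a = (-3, 2, 0).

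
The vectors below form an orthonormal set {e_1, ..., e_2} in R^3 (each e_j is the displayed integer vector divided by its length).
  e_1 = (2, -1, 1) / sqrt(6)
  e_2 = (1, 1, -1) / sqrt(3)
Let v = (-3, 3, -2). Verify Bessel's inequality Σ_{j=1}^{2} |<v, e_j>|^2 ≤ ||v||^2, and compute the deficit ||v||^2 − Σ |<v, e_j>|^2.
Σ |<v, e_j>|^2 = 43/2; ||v||^2 = 22; deficit = 1/2

Write each e_j = u_j / sqrt(<u_j, u_j>) where u_j is the displayed integer vector. Then <v, e_j> = <v, u_j> / sqrt(<u_j, u_j>), so |<v, e_j>|^2 = <v, u_j>^2 / <u_j, u_j>.
Coefficients: <v, e_1> = -11/sqrt(6), <v, e_2> = 2/sqrt(3).
Square and sum: Σ |<v, e_j>|^2 = 43/2.
Compute ||v||^2 = v·v = 22.
Deficit = 22 − 43/2 = 1/2 ≥ 0, confirming Bessel's inequality. (The deficit equals ||v − Σ <v,e_j> e_j||^2, the squared distance from v to span{e_j}.)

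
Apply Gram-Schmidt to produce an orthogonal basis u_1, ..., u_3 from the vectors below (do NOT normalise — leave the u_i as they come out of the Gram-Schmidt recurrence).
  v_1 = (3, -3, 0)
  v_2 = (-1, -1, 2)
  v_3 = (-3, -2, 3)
Orthogonal basis:
  u_1 = (3, -3, 0)
  u_2 = (-1, -1, 2)
  u_3 = (-2/3, -2/3, -2/3)

Apply the Gram-Schmidt recurrence
  u_1 = v_1
  u_i = v_i − Σ_{j<i} ((v_i · u_j) / (u_j · u_j)) · u_j.

Step by step this gives:
  u_1 = (3, -3, 0)
  u_2 = (-1, -1, 2)
  u_3 = (-2/3, -2/3, -2/3)

Orthogonality check:
  u_2 · u_1 = 0 (should be 0)
  u_3 · u_1 = 0 (should be 0)
  u_3 · u_2 = 0 (should be 0)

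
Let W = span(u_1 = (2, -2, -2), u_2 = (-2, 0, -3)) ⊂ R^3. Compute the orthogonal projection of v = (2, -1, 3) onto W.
proj_W(v) = (91/38, -13/38, 52/19)

Set up U = [u_1 | ... | u_2] ∈ R^(3×2). The projector onto W = col(U) is P = U (U^T U)^(-1) U^T.
Compute U^T U =
  [12, 2]
  [2, 13],
and U^T v = (0, -13).
Solve U^T U · c = U^T v for the coefficients: c = (13/76, -39/38). The projection is proj_W(v) = U c.
Check: (v - proj_W(v)) · u_1 = 0  (should be 0).
Check: (v - proj_W(v)) · u_2 = 0  (should be 0).
Result: proj_W(v) = (91/38, -13/38, 52/19).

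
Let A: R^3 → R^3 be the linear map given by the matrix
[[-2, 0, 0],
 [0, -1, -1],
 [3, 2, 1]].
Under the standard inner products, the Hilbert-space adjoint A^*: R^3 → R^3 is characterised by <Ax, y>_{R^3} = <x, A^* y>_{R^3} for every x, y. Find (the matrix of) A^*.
A^* = A^T =
[[-2, 0, 3],
 [0, -1, 2],
 [0, -1, 1]]

For real matrices with standard dot products, the defining identity <Ax, y> = <x, A^* y> gives (Ax)^T y = x^T (A^*) y, i.e. x^T A^T y = x^T (A^*) y. Since this holds for all x, y, we must have A^* = A^T. Therefore
A^* =
[[-2, 0, 3],
 [0, -1, 2],
 [0, -1, 1]].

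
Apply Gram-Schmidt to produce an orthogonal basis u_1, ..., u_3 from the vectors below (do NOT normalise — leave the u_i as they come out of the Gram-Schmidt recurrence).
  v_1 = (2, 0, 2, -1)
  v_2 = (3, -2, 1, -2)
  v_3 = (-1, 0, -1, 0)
Orthogonal basis:
  u_1 = (2, 0, 2, -1)
  u_2 = (7/9, -2, -11/9, -8/9)
  u_3 = (-5/31, 4/31, -1/31, -12/31)

Apply the Gram-Schmidt recurrence
  u_1 = v_1
  u_i = v_i − Σ_{j<i} ((v_i · u_j) / (u_j · u_j)) · u_j.

Step by step this gives:
  u_1 = (2, 0, 2, -1)
  u_2 = (7/9, -2, -11/9, -8/9)
  u_3 = (-5/31, 4/31, -1/31, -12/31)

Orthogonality check:
  u_2 · u_1 = 0 (should be 0)
  u_3 · u_1 = 0 (should be 0)
  u_3 · u_2 = 0 (should be 0)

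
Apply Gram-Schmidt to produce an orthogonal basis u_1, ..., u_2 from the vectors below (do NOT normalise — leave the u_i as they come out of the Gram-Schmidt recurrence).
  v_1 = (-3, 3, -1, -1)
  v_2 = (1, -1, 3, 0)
Orthogonal basis:
  u_1 = (-3, 3, -1, -1)
  u_2 = (-7/20, 7/20, 51/20, -9/20)

Apply the Gram-Schmidt recurrence
  u_1 = v_1
  u_i = v_i − Σ_{j<i} ((v_i · u_j) / (u_j · u_j)) · u_j.

Step by step this gives:
  u_1 = (-3, 3, -1, -1)
  u_2 = (-7/20, 7/20, 51/20, -9/20)

Orthogonality check:
  u_2 · u_1 = 0 (should be 0)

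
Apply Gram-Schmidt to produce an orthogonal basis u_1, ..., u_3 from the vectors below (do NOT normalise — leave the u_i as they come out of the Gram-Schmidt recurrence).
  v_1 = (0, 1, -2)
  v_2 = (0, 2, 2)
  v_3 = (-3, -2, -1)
Orthogonal basis:
  u_1 = (0, 1, -2)
  u_2 = (0, 12/5, 6/5)
  u_3 = (-3, 0, 0)

Apply the Gram-Schmidt recurrence
  u_1 = v_1
  u_i = v_i − Σ_{j<i} ((v_i · u_j) / (u_j · u_j)) · u_j.

Step by step this gives:
  u_1 = (0, 1, -2)
  u_2 = (0, 12/5, 6/5)
  u_3 = (-3, 0, 0)

Orthogonality check:
  u_2 · u_1 = 0 (should be 0)
  u_3 · u_1 = 0 (should be 0)
  u_3 · u_2 = 0 (should be 0)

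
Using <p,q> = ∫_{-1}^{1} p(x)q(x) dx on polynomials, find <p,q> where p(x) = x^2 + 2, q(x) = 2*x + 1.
<p,q> = 14/3

Expand the product: p(x)·q(x) = 2*x^3 + x^2 + 4*x + 2.
∫_{-1}^{1} of each monomial x^k gives [2/(k+1) if k even, 0 if k odd]. Integrating term-by-term (or equivalently evaluating the antiderivative F(x) = x^4/2 + x^3/3 + 2*x^2 + 2*x at the endpoints):
  F(1) − F(−1) = 29/6 − (1/6) = 14/3.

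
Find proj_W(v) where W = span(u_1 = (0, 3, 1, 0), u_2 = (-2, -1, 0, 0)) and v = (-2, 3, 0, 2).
proj_W(v) = (-74/41, 107/41, 48/41, 0)

Set up U = [u_1 | ... | u_2] ∈ R^(4×2). The projector onto W = col(U) is P = U (U^T U)^(-1) U^T.
Compute U^T U =
  [10, -3]
  [-3, 5],
and U^T v = (9, 1).
Solve U^T U · c = U^T v for the coefficients: c = (48/41, 37/41). The projection is proj_W(v) = U c.
Check: (v - proj_W(v)) · u_1 = 0  (should be 0).
Check: (v - proj_W(v)) · u_2 = 0  (should be 0).
Result: proj_W(v) = (-74/41, 107/41, 48/41, 0).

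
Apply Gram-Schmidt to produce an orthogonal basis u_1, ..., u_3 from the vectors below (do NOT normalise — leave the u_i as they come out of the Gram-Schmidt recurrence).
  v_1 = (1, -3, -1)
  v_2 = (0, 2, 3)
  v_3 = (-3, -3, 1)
Orthogonal basis:
  u_1 = (1, -3, -1)
  u_2 = (9/11, -5/11, 24/11)
  u_3 = (-112/31, -48/31, 32/31)

Apply the Gram-Schmidt recurrence
  u_1 = v_1
  u_i = v_i − Σ_{j<i} ((v_i · u_j) / (u_j · u_j)) · u_j.

Step by step this gives:
  u_1 = (1, -3, -1)
  u_2 = (9/11, -5/11, 24/11)
  u_3 = (-112/31, -48/31, 32/31)

Orthogonality check:
  u_2 · u_1 = 0 (should be 0)
  u_3 · u_1 = 0 (should be 0)
  u_3 · u_2 = 0 (should be 0)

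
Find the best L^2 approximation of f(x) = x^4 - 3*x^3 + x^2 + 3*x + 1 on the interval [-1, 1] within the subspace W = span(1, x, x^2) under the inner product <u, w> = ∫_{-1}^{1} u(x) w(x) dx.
g(x) = 13*x^2/7 + 6*x/5 + 32/35

The best approximation g ∈ W is the orthogonal projection of f onto W. Writing g = a_0 + a_1 x + a_2 x^2, the coefficients solve the normal equations G · a = b where
  G_{ij} = <φ_i, φ_j> and b_i = <f, φ_i>, with φ_0 = 1, φ_1 = x, φ_2 = x^2.
G =
  [2, 0, 2/3]
  [0, 2/3, 0]
  [2/3, 0, 2/5],
b = (46/15, 4/5, 142/105).
Solving gives a_0 = 32/35, a_1 = 6/5, a_2 = 13/7, so
  g(x) = 13*x^2/7 + 6*x/5 + 32/35.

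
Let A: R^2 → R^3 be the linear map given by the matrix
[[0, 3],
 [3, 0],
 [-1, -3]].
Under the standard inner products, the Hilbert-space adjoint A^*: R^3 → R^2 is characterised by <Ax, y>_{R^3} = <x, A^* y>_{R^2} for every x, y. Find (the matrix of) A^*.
A^* = A^T =
[[0, 3, -1],
 [3, 0, -3]]

For real matrices with standard dot products, the defining identity <Ax, y> = <x, A^* y> gives (Ax)^T y = x^T (A^*) y, i.e. x^T A^T y = x^T (A^*) y. Since this holds for all x, y, we must have A^* = A^T. Therefore
A^* =
[[0, 3, -1],
 [3, 0, -3]].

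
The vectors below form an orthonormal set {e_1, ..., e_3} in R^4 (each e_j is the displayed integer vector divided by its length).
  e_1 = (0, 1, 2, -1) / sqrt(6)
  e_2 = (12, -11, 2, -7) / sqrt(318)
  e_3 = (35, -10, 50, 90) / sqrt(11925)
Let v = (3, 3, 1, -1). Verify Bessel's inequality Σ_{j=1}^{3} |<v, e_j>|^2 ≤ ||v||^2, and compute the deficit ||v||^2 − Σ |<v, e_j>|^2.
Σ |<v, e_j>|^2 = 59/9; ||v||^2 = 20; deficit = 121/9

Write each e_j = u_j / sqrt(<u_j, u_j>) where u_j is the displayed integer vector. Then <v, e_j> = <v, u_j> / sqrt(<u_j, u_j>), so |<v, e_j>|^2 = <v, u_j>^2 / <u_j, u_j>.
Coefficients: <v, e_1> = 6/sqrt(6), <v, e_2> = 12/sqrt(318), <v, e_3> = 35/sqrt(11925).
Square and sum: Σ |<v, e_j>|^2 = 59/9.
Compute ||v||^2 = v·v = 20.
Deficit = 20 − 59/9 = 121/9 ≥ 0, confirming Bessel's inequality. (The deficit equals ||v − Σ <v,e_j> e_j||^2, the squared distance from v to span{e_j}.)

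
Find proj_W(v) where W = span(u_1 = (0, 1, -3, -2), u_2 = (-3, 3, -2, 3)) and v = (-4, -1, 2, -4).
proj_W(v) = (303/425, -251/425, 46/425, -407/425)

Set up U = [u_1 | ... | u_2] ∈ R^(4×2). The projector onto W = col(U) is P = U (U^T U)^(-1) U^T.
Compute U^T U =
  [14, 3]
  [3, 31],
and U^T v = (1, -7).
Solve U^T U · c = U^T v for the coefficients: c = (52/425, -101/425). The projection is proj_W(v) = U c.
Check: (v - proj_W(v)) · u_1 = 0  (should be 0).
Check: (v - proj_W(v)) · u_2 = 0  (should be 0).
Result: proj_W(v) = (303/425, -251/425, 46/425, -407/425).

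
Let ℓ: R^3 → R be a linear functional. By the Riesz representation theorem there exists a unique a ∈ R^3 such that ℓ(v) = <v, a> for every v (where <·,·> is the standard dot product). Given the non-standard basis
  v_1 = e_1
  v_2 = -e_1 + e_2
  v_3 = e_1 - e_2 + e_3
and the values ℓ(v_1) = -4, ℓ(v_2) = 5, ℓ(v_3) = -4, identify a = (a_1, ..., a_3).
a = (-4, 1, 1)

Write a = (a_1, ..., a_3) in the standard basis. For each basis vector v_i, ℓ(v_i) = <v_i, a> is a linear equation in the a_j's. Collect the n equations into a matrix system V a = ℓ, where row i of V is v_i (expressed in the standard basis). Since V is invertible (lower-triangular with 1s on the diagonal, up to permutation), solve by back-substitution:
  V =
[[1, 0, 0],
 [-1, 1, 0],
 [1, -1, 1]]
  V a = (-4, 5, -4)
Solving gives a = (-4, 1, 1).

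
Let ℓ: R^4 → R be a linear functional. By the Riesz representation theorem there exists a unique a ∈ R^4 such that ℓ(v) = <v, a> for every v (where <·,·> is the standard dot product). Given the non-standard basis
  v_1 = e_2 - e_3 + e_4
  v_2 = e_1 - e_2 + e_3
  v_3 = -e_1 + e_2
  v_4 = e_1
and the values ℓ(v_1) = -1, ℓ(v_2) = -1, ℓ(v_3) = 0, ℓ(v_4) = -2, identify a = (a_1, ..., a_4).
a = (-2, -2, -1, 0)

Write a = (a_1, ..., a_4) in the standard basis. For each basis vector v_i, ℓ(v_i) = <v_i, a> is a linear equation in the a_j's. Collect the n equations into a matrix system V a = ℓ, where row i of V is v_i (expressed in the standard basis). Since V is invertible (lower-triangular with 1s on the diagonal, up to permutation), solve by back-substitution:
  V =
[[0, 1, -1, 1],
 [1, -1, 1, 0],
 [-1, 1, 0, 0],
 [1, 0, 0, 0]]
  V a = (-1, -1, 0, -2)
Solving gives a = (-2, -2, -1, 0).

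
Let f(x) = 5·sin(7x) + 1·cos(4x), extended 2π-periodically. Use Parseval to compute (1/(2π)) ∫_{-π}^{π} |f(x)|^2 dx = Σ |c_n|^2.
Σ |c_n|^2 = 13

Expand |f|^2 and use orthogonality of {sin(nx), cos(mx)} on [-π, π]:
  ∫_{-π}^{π} sin(nx)^2 dx = π, ∫ cos(mx)^2 dx = π, and cross terms integrate to 0.
So ∫_{-π}^{π} f(x)^2 dx = 5^2 · π + 1^2 · π = (25 + 1)π.
Divide by 2π: (25 + 1)/2 = 13.
By Parseval, this equals Σ |c_n|^2.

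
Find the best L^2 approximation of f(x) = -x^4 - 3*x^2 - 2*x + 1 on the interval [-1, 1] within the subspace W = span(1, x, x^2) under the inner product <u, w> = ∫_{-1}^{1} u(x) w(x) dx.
g(x) = -27*x^2/7 - 2*x + 38/35

The best approximation g ∈ W is the orthogonal projection of f onto W. Writing g = a_0 + a_1 x + a_2 x^2, the coefficients solve the normal equations G · a = b where
  G_{ij} = <φ_i, φ_j> and b_i = <f, φ_i>, with φ_0 = 1, φ_1 = x, φ_2 = x^2.
G =
  [2, 0, 2/3]
  [0, 2/3, 0]
  [2/3, 0, 2/5],
b = (-2/5, -4/3, -86/105).
Solving gives a_0 = 38/35, a_1 = -2, a_2 = -27/7, so
  g(x) = -27*x^2/7 - 2*x + 38/35.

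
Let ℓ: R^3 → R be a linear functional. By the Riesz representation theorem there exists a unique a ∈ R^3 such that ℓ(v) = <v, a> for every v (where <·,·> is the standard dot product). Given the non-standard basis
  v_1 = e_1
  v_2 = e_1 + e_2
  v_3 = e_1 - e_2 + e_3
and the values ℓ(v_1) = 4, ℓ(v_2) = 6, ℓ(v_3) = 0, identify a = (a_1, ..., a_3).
a = (4, 2, -2)

Write a = (a_1, ..., a_3) in the standard basis. For each basis vector v_i, ℓ(v_i) = <v_i, a> is a linear equation in the a_j's. Collect the n equations into a matrix system V a = ℓ, where row i of V is v_i (expressed in the standard basis). Since V is invertible (lower-triangular with 1s on the diagonal, up to permutation), solve by back-substitution:
  V =
[[1, 0, 0],
 [1, 1, 0],
 [1, -1, 1]]
  V a = (4, 6, 0)
Solving gives a = (4, 2, -2).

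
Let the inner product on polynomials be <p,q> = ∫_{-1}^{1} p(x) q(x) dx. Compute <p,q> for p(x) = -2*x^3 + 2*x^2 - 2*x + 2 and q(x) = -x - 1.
<p,q> = -16/5

Expand the product: p(x)·q(x) = 2*x^4 - 2.
∫_{-1}^{1} of each monomial x^k gives [2/(k+1) if k even, 0 if k odd]. Integrating term-by-term (or equivalently evaluating the antiderivative F(x) = 2*x^5/5 - 2*x at the endpoints):
  F(1) − F(−1) = -8/5 − (8/5) = -16/5.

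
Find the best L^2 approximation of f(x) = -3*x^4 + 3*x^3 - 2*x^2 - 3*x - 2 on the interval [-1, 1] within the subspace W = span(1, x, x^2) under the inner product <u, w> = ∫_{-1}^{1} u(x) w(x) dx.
g(x) = -32*x^2/7 - 6*x/5 - 61/35

The best approximation g ∈ W is the orthogonal projection of f onto W. Writing g = a_0 + a_1 x + a_2 x^2, the coefficients solve the normal equations G · a = b where
  G_{ij} = <φ_i, φ_j> and b_i = <f, φ_i>, with φ_0 = 1, φ_1 = x, φ_2 = x^2.
G =
  [2, 0, 2/3]
  [0, 2/3, 0]
  [2/3, 0, 2/5],
b = (-98/15, -4/5, -314/105).
Solving gives a_0 = -61/35, a_1 = -6/5, a_2 = -32/7, so
  g(x) = -32*x^2/7 - 6*x/5 - 61/35.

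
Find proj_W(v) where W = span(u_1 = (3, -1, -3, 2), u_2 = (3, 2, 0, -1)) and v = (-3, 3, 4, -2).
proj_W(v) = (-30/11, 23/11, 43/11, -3)

Set up U = [u_1 | ... | u_2] ∈ R^(4×2). The projector onto W = col(U) is P = U (U^T U)^(-1) U^T.
Compute U^T U =
  [23, 5]
  [5, 14],
and U^T v = (-28, -1).
Solve U^T U · c = U^T v for the coefficients: c = (-43/33, 13/33). The projection is proj_W(v) = U c.
Check: (v - proj_W(v)) · u_1 = 0  (should be 0).
Check: (v - proj_W(v)) · u_2 = 0  (should be 0).
Result: proj_W(v) = (-30/11, 23/11, 43/11, -3).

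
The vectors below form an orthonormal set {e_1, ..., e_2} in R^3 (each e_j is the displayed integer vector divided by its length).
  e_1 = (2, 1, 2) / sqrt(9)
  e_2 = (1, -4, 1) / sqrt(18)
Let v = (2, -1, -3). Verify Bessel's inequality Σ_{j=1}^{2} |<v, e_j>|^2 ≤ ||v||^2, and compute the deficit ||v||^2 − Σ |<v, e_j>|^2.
Σ |<v, e_j>|^2 = 3/2; ||v||^2 = 14; deficit = 25/2

Write each e_j = u_j / sqrt(<u_j, u_j>) where u_j is the displayed integer vector. Then <v, e_j> = <v, u_j> / sqrt(<u_j, u_j>), so |<v, e_j>|^2 = <v, u_j>^2 / <u_j, u_j>.
Coefficients: <v, e_1> = -3/sqrt(9), <v, e_2> = 3/sqrt(18).
Square and sum: Σ |<v, e_j>|^2 = 3/2.
Compute ||v||^2 = v·v = 14.
Deficit = 14 − 3/2 = 25/2 ≥ 0, confirming Bessel's inequality. (The deficit equals ||v − Σ <v,e_j> e_j||^2, the squared distance from v to span{e_j}.)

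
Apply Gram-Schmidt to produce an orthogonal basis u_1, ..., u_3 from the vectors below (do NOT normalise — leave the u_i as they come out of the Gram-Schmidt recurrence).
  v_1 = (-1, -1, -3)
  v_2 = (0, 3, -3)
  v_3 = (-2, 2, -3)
Orthogonal basis:
  u_1 = (-1, -1, -3)
  u_2 = (6/11, 39/11, -15/11)
  u_3 = (-14/9, 7/18, 7/18)

Apply the Gram-Schmidt recurrence
  u_1 = v_1
  u_i = v_i − Σ_{j<i} ((v_i · u_j) / (u_j · u_j)) · u_j.

Step by step this gives:
  u_1 = (-1, -1, -3)
  u_2 = (6/11, 39/11, -15/11)
  u_3 = (-14/9, 7/18, 7/18)

Orthogonality check:
  u_2 · u_1 = 0 (should be 0)
  u_3 · u_1 = 0 (should be 0)
  u_3 · u_2 = 0 (should be 0)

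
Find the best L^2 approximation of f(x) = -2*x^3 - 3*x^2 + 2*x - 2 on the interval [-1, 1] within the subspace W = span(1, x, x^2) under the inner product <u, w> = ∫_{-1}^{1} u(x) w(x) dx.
g(x) = -3*x^2 + 4*x/5 - 2

The best approximation g ∈ W is the orthogonal projection of f onto W. Writing g = a_0 + a_1 x + a_2 x^2, the coefficients solve the normal equations G · a = b where
  G_{ij} = <φ_i, φ_j> and b_i = <f, φ_i>, with φ_0 = 1, φ_1 = x, φ_2 = x^2.
G =
  [2, 0, 2/3]
  [0, 2/3, 0]
  [2/3, 0, 2/5],
b = (-6, 8/15, -38/15).
Solving gives a_0 = -2, a_1 = 4/5, a_2 = -3, so
  g(x) = -3*x^2 + 4*x/5 - 2.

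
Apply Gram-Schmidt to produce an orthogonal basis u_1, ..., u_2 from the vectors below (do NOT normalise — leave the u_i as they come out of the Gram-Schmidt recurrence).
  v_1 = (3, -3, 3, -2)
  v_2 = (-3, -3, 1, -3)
Orthogonal basis:
  u_1 = (3, -3, 3, -2)
  u_2 = (-120/31, -66/31, 4/31, -75/31)

Apply the Gram-Schmidt recurrence
  u_1 = v_1
  u_i = v_i − Σ_{j<i} ((v_i · u_j) / (u_j · u_j)) · u_j.

Step by step this gives:
  u_1 = (3, -3, 3, -2)
  u_2 = (-120/31, -66/31, 4/31, -75/31)

Orthogonality check:
  u_2 · u_1 = 0 (should be 0)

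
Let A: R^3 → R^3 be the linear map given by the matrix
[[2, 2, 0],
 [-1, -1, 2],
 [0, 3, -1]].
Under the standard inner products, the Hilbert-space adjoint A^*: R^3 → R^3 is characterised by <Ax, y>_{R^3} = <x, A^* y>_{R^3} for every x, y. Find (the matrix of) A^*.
A^* = A^T =
[[2, -1, 0],
 [2, -1, 3],
 [0, 2, -1]]

For real matrices with standard dot products, the defining identity <Ax, y> = <x, A^* y> gives (Ax)^T y = x^T (A^*) y, i.e. x^T A^T y = x^T (A^*) y. Since this holds for all x, y, we must have A^* = A^T. Therefore
A^* =
[[2, -1, 0],
 [2, -1, 3],
 [0, 2, -1]].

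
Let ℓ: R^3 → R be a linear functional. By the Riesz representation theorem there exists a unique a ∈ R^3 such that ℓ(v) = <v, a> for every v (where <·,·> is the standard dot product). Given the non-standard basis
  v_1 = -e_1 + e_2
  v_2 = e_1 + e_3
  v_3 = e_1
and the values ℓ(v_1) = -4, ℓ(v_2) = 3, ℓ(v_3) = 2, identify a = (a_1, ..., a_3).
a = (2, -2, 1)

Write a = (a_1, ..., a_3) in the standard basis. For each basis vector v_i, ℓ(v_i) = <v_i, a> is a linear equation in the a_j's. Collect the n equations into a matrix system V a = ℓ, where row i of V is v_i (expressed in the standard basis). Since V is invertible (lower-triangular with 1s on the diagonal, up to permutation), solve by back-substitution:
  V =
[[-1, 1, 0],
 [1, 0, 1],
 [1, 0, 0]]
  V a = (-4, 3, 2)
Solving gives a = (2, -2, 1).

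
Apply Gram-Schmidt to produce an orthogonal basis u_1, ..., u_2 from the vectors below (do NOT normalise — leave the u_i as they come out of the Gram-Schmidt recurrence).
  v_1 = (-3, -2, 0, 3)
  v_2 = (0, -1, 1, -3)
Orthogonal basis:
  u_1 = (-3, -2, 0, 3)
  u_2 = (-21/22, -18/11, 1, -45/22)

Apply the Gram-Schmidt recurrence
  u_1 = v_1
  u_i = v_i − Σ_{j<i} ((v_i · u_j) / (u_j · u_j)) · u_j.

Step by step this gives:
  u_1 = (-3, -2, 0, 3)
  u_2 = (-21/22, -18/11, 1, -45/22)

Orthogonality check:
  u_2 · u_1 = 0 (should be 0)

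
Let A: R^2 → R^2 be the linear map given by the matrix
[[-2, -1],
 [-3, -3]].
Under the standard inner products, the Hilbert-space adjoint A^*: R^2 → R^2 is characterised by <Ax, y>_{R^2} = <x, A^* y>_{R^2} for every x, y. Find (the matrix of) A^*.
A^* = A^T =
[[-2, -3],
 [-1, -3]]

For real matrices with standard dot products, the defining identity <Ax, y> = <x, A^* y> gives (Ax)^T y = x^T (A^*) y, i.e. x^T A^T y = x^T (A^*) y. Since this holds for all x, y, we must have A^* = A^T. Therefore
A^* =
[[-2, -3],
 [-1, -3]].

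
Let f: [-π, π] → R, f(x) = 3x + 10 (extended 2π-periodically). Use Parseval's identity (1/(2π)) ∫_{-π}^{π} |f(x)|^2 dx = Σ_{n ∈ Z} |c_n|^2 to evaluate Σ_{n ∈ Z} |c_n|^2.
Σ |c_n|^2 = 3π^2 + 100

Expand and integrate term by term over [-π, π]:
  ∫ (3x)^2 dx = 9·(2π^3/3); ∫ 2·3·(10)·x dx = 0 (odd integrand); ∫ 10^2 dx = 100·2π.
So (1/(2π)) ∫_{-π}^{π} (3x + 10)^2 dx = 9π^2/3 + 100 = 3π^2 + 100.
Parseval ⇒ Σ |c_n|^2 = 3π^2 + 100.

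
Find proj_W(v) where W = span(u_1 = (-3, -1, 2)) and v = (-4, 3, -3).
proj_W(v) = (-9/14, -3/14, 3/7)

Set up U = [u_1 | ... | u_1] ∈ R^(3×1). The projector onto W = col(U) is P = U (U^T U)^(-1) U^T.
Compute U^T U =
  [14],
and U^T v = (3).
Solve U^T U · c = U^T v for the coefficients: c = (3/14). The projection is proj_W(v) = U c.
Check: (v - proj_W(v)) · u_1 = 0  (should be 0).
Result: proj_W(v) = (-9/14, -3/14, 3/7).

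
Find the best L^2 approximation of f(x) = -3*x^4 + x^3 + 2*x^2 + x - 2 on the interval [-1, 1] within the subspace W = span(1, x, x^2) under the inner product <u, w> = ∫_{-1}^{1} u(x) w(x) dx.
g(x) = -4*x^2/7 + 8*x/5 - 61/35

The best approximation g ∈ W is the orthogonal projection of f onto W. Writing g = a_0 + a_1 x + a_2 x^2, the coefficients solve the normal equations G · a = b where
  G_{ij} = <φ_i, φ_j> and b_i = <f, φ_i>, with φ_0 = 1, φ_1 = x, φ_2 = x^2.
G =
  [2, 0, 2/3]
  [0, 2/3, 0]
  [2/3, 0, 2/5],
b = (-58/15, 16/15, -146/105).
Solving gives a_0 = -61/35, a_1 = 8/5, a_2 = -4/7, so
  g(x) = -4*x^2/7 + 8*x/5 - 61/35.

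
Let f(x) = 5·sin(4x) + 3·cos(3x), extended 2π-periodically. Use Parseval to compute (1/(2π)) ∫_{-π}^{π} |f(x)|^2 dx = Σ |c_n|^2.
Σ |c_n|^2 = 17

Expand |f|^2 and use orthogonality of {sin(nx), cos(mx)} on [-π, π]:
  ∫_{-π}^{π} sin(nx)^2 dx = π, ∫ cos(mx)^2 dx = π, and cross terms integrate to 0.
So ∫_{-π}^{π} f(x)^2 dx = 5^2 · π + 3^2 · π = (25 + 9)π.
Divide by 2π: (25 + 9)/2 = 17.
By Parseval, this equals Σ |c_n|^2.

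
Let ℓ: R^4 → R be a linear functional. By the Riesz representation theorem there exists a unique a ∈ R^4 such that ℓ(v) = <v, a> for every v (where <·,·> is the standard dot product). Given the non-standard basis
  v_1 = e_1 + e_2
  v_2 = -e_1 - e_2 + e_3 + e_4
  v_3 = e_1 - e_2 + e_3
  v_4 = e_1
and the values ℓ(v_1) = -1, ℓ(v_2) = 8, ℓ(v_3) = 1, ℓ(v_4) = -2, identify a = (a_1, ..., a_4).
a = (-2, 1, 4, 3)

Write a = (a_1, ..., a_4) in the standard basis. For each basis vector v_i, ℓ(v_i) = <v_i, a> is a linear equation in the a_j's. Collect the n equations into a matrix system V a = ℓ, where row i of V is v_i (expressed in the standard basis). Since V is invertible (lower-triangular with 1s on the diagonal, up to permutation), solve by back-substitution:
  V =
[[1, 1, 0, 0],
 [-1, -1, 1, 1],
 [1, -1, 1, 0],
 [1, 0, 0, 0]]
  V a = (-1, 8, 1, -2)
Solving gives a = (-2, 1, 4, 3).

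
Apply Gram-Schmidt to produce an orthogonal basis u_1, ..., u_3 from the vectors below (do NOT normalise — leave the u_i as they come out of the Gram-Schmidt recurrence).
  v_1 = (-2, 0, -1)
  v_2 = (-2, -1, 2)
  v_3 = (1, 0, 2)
Orthogonal basis:
  u_1 = (-2, 0, -1)
  u_2 = (-6/5, -1, 12/5)
  u_3 = (-3/41, 18/41, 6/41)

Apply the Gram-Schmidt recurrence
  u_1 = v_1
  u_i = v_i − Σ_{j<i} ((v_i · u_j) / (u_j · u_j)) · u_j.

Step by step this gives:
  u_1 = (-2, 0, -1)
  u_2 = (-6/5, -1, 12/5)
  u_3 = (-3/41, 18/41, 6/41)

Orthogonality check:
  u_2 · u_1 = 0 (should be 0)
  u_3 · u_1 = 0 (should be 0)
  u_3 · u_2 = 0 (should be 0)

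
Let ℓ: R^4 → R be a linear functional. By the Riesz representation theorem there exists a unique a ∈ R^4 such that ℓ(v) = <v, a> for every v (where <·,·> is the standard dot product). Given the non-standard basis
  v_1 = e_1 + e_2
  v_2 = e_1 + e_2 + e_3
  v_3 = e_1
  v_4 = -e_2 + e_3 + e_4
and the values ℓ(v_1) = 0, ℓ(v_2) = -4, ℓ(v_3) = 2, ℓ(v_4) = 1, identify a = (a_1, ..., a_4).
a = (2, -2, -4, 3)

Write a = (a_1, ..., a_4) in the standard basis. For each basis vector v_i, ℓ(v_i) = <v_i, a> is a linear equation in the a_j's. Collect the n equations into a matrix system V a = ℓ, where row i of V is v_i (expressed in the standard basis). Since V is invertible (lower-triangular with 1s on the diagonal, up to permutation), solve by back-substitution:
  V =
[[1, 1, 0, 0],
 [1, 1, 1, 0],
 [1, 0, 0, 0],
 [0, -1, 1, 1]]
  V a = (0, -4, 2, 1)
Solving gives a = (2, -2, -4, 3).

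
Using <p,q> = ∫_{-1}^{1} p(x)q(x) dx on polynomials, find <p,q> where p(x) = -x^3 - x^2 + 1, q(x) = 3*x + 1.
<p,q> = 2/15

Expand the product: p(x)·q(x) = -3*x^4 - 4*x^3 - x^2 + 3*x + 1.
∫_{-1}^{1} of each monomial x^k gives [2/(k+1) if k even, 0 if k odd]. Integrating term-by-term (or equivalently evaluating the antiderivative F(x) = -3*x^5/5 - x^4 - x^3/3 + 3*x^2/2 + x at the endpoints):
  F(1) − F(−1) = 17/30 − (13/30) = 2/15.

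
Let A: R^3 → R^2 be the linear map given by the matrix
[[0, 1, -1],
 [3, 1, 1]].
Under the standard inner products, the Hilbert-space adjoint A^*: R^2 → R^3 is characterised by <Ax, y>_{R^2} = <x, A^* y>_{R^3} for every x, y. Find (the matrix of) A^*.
A^* = A^T =
[[0, 3],
 [1, 1],
 [-1, 1]]

For real matrices with standard dot products, the defining identity <Ax, y> = <x, A^* y> gives (Ax)^T y = x^T (A^*) y, i.e. x^T A^T y = x^T (A^*) y. Since this holds for all x, y, we must have A^* = A^T. Therefore
A^* =
[[0, 3],
 [1, 1],
 [-1, 1]].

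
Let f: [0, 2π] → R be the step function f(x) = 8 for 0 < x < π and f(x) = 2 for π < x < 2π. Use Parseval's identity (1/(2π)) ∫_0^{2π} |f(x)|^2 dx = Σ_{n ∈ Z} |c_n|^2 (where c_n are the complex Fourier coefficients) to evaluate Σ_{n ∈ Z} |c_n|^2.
Σ |c_n|^2 = 34

Parseval equates the L^2 energy of f (normalised by 1/(2π)) with the ℓ^2 sum of its Fourier coefficients: (1/(2π)) ∫_0^{2π} |f|^2 = Σ |c_n|^2.
Compute the left side: (1/(2π)) [∫_0^π 8^2 dx + ∫_π^{2π} 2^2 dx] = (1/(2π)) · (64π + 4π) = (64 + 4)/2 = 34.
So Σ_{n ∈ Z} |c_n|^2 = 34.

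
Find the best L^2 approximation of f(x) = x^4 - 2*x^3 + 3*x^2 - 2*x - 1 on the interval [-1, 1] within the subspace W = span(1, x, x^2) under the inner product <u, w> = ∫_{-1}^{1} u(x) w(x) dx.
g(x) = 27*x^2/7 - 16*x/5 - 38/35

The best approximation g ∈ W is the orthogonal projection of f onto W. Writing g = a_0 + a_1 x + a_2 x^2, the coefficients solve the normal equations G · a = b where
  G_{ij} = <φ_i, φ_j> and b_i = <f, φ_i>, with φ_0 = 1, φ_1 = x, φ_2 = x^2.
G =
  [2, 0, 2/3]
  [0, 2/3, 0]
  [2/3, 0, 2/5],
b = (2/5, -32/15, 86/105).
Solving gives a_0 = -38/35, a_1 = -16/5, a_2 = 27/7, so
  g(x) = 27*x^2/7 - 16*x/5 - 38/35.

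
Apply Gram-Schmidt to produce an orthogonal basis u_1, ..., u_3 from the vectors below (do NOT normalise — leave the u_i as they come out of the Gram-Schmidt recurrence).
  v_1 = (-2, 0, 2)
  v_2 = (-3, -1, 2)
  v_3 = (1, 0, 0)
Orthogonal basis:
  u_1 = (-2, 0, 2)
  u_2 = (-1/2, -1, -1/2)
  u_3 = (1/3, -1/3, 1/3)

Apply the Gram-Schmidt recurrence
  u_1 = v_1
  u_i = v_i − Σ_{j<i} ((v_i · u_j) / (u_j · u_j)) · u_j.

Step by step this gives:
  u_1 = (-2, 0, 2)
  u_2 = (-1/2, -1, -1/2)
  u_3 = (1/3, -1/3, 1/3)

Orthogonality check:
  u_2 · u_1 = 0 (should be 0)
  u_3 · u_1 = 0 (should be 0)
  u_3 · u_2 = 0 (should be 0)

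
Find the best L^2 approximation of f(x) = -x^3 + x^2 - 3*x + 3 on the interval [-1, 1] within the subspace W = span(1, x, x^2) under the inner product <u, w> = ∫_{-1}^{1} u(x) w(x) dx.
g(x) = x^2 - 18*x/5 + 3

The best approximation g ∈ W is the orthogonal projection of f onto W. Writing g = a_0 + a_1 x + a_2 x^2, the coefficients solve the normal equations G · a = b where
  G_{ij} = <φ_i, φ_j> and b_i = <f, φ_i>, with φ_0 = 1, φ_1 = x, φ_2 = x^2.
G =
  [2, 0, 2/3]
  [0, 2/3, 0]
  [2/3, 0, 2/5],
b = (20/3, -12/5, 12/5).
Solving gives a_0 = 3, a_1 = -18/5, a_2 = 1, so
  g(x) = x^2 - 18*x/5 + 3.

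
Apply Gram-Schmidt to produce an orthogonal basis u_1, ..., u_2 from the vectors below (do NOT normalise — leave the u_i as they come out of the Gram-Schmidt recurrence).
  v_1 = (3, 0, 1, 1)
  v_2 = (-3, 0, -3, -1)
Orthogonal basis:
  u_1 = (3, 0, 1, 1)
  u_2 = (6/11, 0, -20/11, 2/11)

Apply the Gram-Schmidt recurrence
  u_1 = v_1
  u_i = v_i − Σ_{j<i} ((v_i · u_j) / (u_j · u_j)) · u_j.

Step by step this gives:
  u_1 = (3, 0, 1, 1)
  u_2 = (6/11, 0, -20/11, 2/11)

Orthogonality check:
  u_2 · u_1 = 0 (should be 0)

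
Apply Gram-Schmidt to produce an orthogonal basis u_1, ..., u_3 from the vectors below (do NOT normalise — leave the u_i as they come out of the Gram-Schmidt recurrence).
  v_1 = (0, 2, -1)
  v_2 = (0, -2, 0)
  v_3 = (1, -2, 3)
Orthogonal basis:
  u_1 = (0, 2, -1)
  u_2 = (0, -2/5, -4/5)
  u_3 = (1, 0, 0)

Apply the Gram-Schmidt recurrence
  u_1 = v_1
  u_i = v_i − Σ_{j<i} ((v_i · u_j) / (u_j · u_j)) · u_j.

Step by step this gives:
  u_1 = (0, 2, -1)
  u_2 = (0, -2/5, -4/5)
  u_3 = (1, 0, 0)

Orthogonality check:
  u_2 · u_1 = 0 (should be 0)
  u_3 · u_1 = 0 (should be 0)
  u_3 · u_2 = 0 (should be 0)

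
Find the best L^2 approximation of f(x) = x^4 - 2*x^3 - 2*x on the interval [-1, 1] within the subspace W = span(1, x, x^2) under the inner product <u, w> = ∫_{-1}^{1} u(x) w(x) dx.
g(x) = 6*x^2/7 - 16*x/5 - 3/35

The best approximation g ∈ W is the orthogonal projection of f onto W. Writing g = a_0 + a_1 x + a_2 x^2, the coefficients solve the normal equations G · a = b where
  G_{ij} = <φ_i, φ_j> and b_i = <f, φ_i>, with φ_0 = 1, φ_1 = x, φ_2 = x^2.
G =
  [2, 0, 2/3]
  [0, 2/3, 0]
  [2/3, 0, 2/5],
b = (2/5, -32/15, 2/7).
Solving gives a_0 = -3/35, a_1 = -16/5, a_2 = 6/7, so
  g(x) = 6*x^2/7 - 16*x/5 - 3/35.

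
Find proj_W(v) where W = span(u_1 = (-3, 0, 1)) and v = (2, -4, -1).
proj_W(v) = (21/10, 0, -7/10)

Set up U = [u_1 | ... | u_1] ∈ R^(3×1). The projector onto W = col(U) is P = U (U^T U)^(-1) U^T.
Compute U^T U =
  [10],
and U^T v = (-7).
Solve U^T U · c = U^T v for the coefficients: c = (-7/10). The projection is proj_W(v) = U c.
Check: (v - proj_W(v)) · u_1 = 0  (should be 0).
Result: proj_W(v) = (21/10, 0, -7/10).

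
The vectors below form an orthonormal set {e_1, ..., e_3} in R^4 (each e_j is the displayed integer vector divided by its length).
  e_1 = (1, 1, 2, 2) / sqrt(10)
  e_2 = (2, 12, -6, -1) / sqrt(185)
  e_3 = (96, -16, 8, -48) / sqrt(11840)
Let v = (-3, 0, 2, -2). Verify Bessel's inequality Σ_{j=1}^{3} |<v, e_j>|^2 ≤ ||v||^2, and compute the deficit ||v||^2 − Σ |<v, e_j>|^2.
Σ |<v, e_j>|^2 = 49/10; ||v||^2 = 17; deficit = 121/10

Write each e_j = u_j / sqrt(<u_j, u_j>) where u_j is the displayed integer vector. Then <v, e_j> = <v, u_j> / sqrt(<u_j, u_j>), so |<v, e_j>|^2 = <v, u_j>^2 / <u_j, u_j>.
Coefficients: <v, e_1> = -3/sqrt(10), <v, e_2> = -16/sqrt(185), <v, e_3> = -176/sqrt(11840).
Square and sum: Σ |<v, e_j>|^2 = 49/10.
Compute ||v||^2 = v·v = 17.
Deficit = 17 − 49/10 = 121/10 ≥ 0, confirming Bessel's inequality. (The deficit equals ||v − Σ <v,e_j> e_j||^2, the squared distance from v to span{e_j}.)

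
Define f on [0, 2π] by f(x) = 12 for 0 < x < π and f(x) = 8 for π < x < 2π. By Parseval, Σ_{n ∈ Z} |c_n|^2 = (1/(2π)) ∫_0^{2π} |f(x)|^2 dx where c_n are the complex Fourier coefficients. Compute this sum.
Σ |c_n|^2 = 104

Parseval equates the L^2 energy of f (normalised by 1/(2π)) with the ℓ^2 sum of its Fourier coefficients: (1/(2π)) ∫_0^{2π} |f|^2 = Σ |c_n|^2.
Compute the left side: (1/(2π)) [∫_0^π 12^2 dx + ∫_π^{2π} 8^2 dx] = (1/(2π)) · (144π + 64π) = (144 + 64)/2 = 104.
So Σ_{n ∈ Z} |c_n|^2 = 104.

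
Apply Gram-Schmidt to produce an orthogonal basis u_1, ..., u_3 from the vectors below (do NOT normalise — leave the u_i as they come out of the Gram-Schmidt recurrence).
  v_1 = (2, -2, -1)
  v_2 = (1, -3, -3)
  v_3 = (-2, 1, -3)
Orthogonal basis:
  u_1 = (2, -2, -1)
  u_2 = (-13/9, -5/9, -16/9)
  u_3 = (33/50, 11/10, -22/25)

Apply the Gram-Schmidt recurrence
  u_1 = v_1
  u_i = v_i − Σ_{j<i} ((v_i · u_j) / (u_j · u_j)) · u_j.

Step by step this gives:
  u_1 = (2, -2, -1)
  u_2 = (-13/9, -5/9, -16/9)
  u_3 = (33/50, 11/10, -22/25)

Orthogonality check:
  u_2 · u_1 = 0 (should be 0)
  u_3 · u_1 = 0 (should be 0)
  u_3 · u_2 = 0 (should be 0)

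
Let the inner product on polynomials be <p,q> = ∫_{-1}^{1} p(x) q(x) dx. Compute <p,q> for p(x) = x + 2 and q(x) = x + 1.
<p,q> = 14/3

Expand the product: p(x)·q(x) = x^2 + 3*x + 2.
∫_{-1}^{1} of each monomial x^k gives [2/(k+1) if k even, 0 if k odd]. Integrating term-by-term (or equivalently evaluating the antiderivative F(x) = x^3/3 + 3*x^2/2 + 2*x at the endpoints):
  F(1) − F(−1) = 23/6 − (-5/6) = 14/3.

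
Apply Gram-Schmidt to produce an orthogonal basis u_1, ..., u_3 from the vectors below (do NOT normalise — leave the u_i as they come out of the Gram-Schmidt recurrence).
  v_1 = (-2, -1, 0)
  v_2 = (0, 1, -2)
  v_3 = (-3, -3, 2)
Orthogonal basis:
  u_1 = (-2, -1, 0)
  u_2 = (-2/5, 4/5, -2)
  u_3 = (1/6, -1/3, -1/6)

Apply the Gram-Schmidt recurrence
  u_1 = v_1
  u_i = v_i − Σ_{j<i} ((v_i · u_j) / (u_j · u_j)) · u_j.

Step by step this gives:
  u_1 = (-2, -1, 0)
  u_2 = (-2/5, 4/5, -2)
  u_3 = (1/6, -1/3, -1/6)

Orthogonality check:
  u_2 · u_1 = 0 (should be 0)
  u_3 · u_1 = 0 (should be 0)
  u_3 · u_2 = 0 (should be 0)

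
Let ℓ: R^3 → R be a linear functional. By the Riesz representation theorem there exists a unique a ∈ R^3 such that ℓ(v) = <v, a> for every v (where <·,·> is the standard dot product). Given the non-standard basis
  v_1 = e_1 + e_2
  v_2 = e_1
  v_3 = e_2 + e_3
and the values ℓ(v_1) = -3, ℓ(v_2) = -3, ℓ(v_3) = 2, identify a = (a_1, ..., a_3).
a = (-3, 0, 2)

Write a = (a_1, ..., a_3) in the standard basis. For each basis vector v_i, ℓ(v_i) = <v_i, a> is a linear equation in the a_j's. Collect the n equations into a matrix system V a = ℓ, where row i of V is v_i (expressed in the standard basis). Since V is invertible (lower-triangular with 1s on the diagonal, up to permutation), solve by back-substitution:
  V =
[[1, 1, 0],
 [1, 0, 0],
 [0, 1, 1]]
  V a = (-3, -3, 2)
Solving gives a = (-3, 0, 2).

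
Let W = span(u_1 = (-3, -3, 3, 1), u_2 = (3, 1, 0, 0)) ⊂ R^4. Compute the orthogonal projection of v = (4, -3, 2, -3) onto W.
proj_W(v) = (54/17, -9/17, 81/34, 27/34)

Set up U = [u_1 | ... | u_2] ∈ R^(4×2). The projector onto W = col(U) is P = U (U^T U)^(-1) U^T.
Compute U^T U =
  [28, -12]
  [-12, 10],
and U^T v = (0, 9).
Solve U^T U · c = U^T v for the coefficients: c = (27/34, 63/34). The projection is proj_W(v) = U c.
Check: (v - proj_W(v)) · u_1 = 0  (should be 0).
Check: (v - proj_W(v)) · u_2 = 0  (should be 0).
Result: proj_W(v) = (54/17, -9/17, 81/34, 27/34).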